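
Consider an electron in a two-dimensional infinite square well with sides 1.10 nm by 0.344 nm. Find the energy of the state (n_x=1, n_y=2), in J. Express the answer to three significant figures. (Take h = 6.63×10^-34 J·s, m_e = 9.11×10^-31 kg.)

For a 2D rectangular well E = (h²/8m_e)·Σ n_i²/L_i² = (6.63×10^-34)²/(8·9.11×10^-31) · [1²/(1.10 nm)² + 2²/(0.344 nm)²].
Evaluating gives E = 2.09×10^-18 J.

E = 2.09×10^-18 J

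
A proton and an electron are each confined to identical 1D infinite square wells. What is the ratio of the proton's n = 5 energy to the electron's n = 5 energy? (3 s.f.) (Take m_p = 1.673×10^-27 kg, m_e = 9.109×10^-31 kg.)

E_n ∝ 1/m at fixed n and L, so the ratio is m_e/m_p = 9.109×10^-31/1.673×10^-27 = 5.44×10^-4.

5.44×10^-4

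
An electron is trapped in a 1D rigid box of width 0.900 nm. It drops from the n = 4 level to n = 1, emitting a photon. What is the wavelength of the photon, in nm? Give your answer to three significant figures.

λ = 178 nm

E_1 = h²/(8m_eL²) = 7.438×10^-20 J, so ΔE = (4² − 1²)E_1 = 1.116×10^-18 J.
λ = hc/ΔE = (6.626×10^-34·2.998×10^8)/1.116×10^-18 = 1.78×10^-7 m = 178 nm.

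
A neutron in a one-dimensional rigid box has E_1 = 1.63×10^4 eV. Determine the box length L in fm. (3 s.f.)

From E_n = n²h²/(8m_nL²), L = n·h/√(8m_nE_n).
E_1 = 1.63×10^4 eV = 2.611×10^-15 J, so L = 1·6.626×10^-34/√(8·1.675×10^-27·2.611×10^-15) = 1.12×10^-13 m = 112 fm.

L = 112 fm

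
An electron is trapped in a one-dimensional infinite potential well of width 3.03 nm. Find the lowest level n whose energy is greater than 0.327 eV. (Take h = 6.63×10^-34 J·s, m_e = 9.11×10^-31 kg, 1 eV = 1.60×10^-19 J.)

n = 3

E_1 = h²/(8m_eL²) = 6.570×10^-21 J = 0.04106 eV.
Need n² > 0.327/0.04106 = 7.964, i.e. n > 2.822.
The smallest integer satisfying this is n = 3.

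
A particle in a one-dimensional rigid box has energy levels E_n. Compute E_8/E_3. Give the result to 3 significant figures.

7.11

E_n ∝ n², so E_8/E_3 = 8²/3² = 64/9 = 7.11.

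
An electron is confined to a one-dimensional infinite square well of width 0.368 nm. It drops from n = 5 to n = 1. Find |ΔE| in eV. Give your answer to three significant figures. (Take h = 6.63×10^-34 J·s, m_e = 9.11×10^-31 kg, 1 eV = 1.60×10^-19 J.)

E_1 = h²/(8m_eL²) = 4.454×10^-19 J.
|ΔE| = |5² − 1²|·E_1 = 24·4.454×10^-19 J = 1.069×10^-17 J = 66.8 eV.

|ΔE| = 66.8 eV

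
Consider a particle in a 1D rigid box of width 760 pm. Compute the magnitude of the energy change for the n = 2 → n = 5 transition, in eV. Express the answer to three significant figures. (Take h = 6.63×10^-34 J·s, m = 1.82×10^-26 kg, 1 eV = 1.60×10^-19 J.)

E_1 = h²/(8mL²) = 5.227×10^-24 J.
|ΔE| = |2² − 5²|·E_1 = 21·5.227×10^-24 J = 1.098×10^-22 J = 6.86×10^-4 eV.

|ΔE| = 6.86×10^-4 eV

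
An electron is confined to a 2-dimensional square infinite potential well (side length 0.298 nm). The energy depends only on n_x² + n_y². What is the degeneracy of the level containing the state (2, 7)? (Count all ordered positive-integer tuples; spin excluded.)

degeneracy = 2

The level has n_x² + n_y² = 53. The ordered positive-integer solutions are (2, 7), (7, 2).
That gives 2 states.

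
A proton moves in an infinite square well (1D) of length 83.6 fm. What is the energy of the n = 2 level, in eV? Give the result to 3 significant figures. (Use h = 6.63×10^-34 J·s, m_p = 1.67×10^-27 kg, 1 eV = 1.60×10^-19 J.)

For an infinite well E_n = n²h²/(8m_pL²), so E_1 = h²/(8m_pL²) = (6.63×10^-34)²/(8·1.67×10^-27·(8.36×10^-14 m)²) = 4.708×10^-15 J.
Then E_2 = 2²·E_1 = 4·4.708×10^-15 J = 1.883×10^-14 J.
Converting, E_2 = 1.883×10^-14 J / (1.60×10^-19 J/eV) = 1.18×10^5 eV.

E_2 = 1.18×10^5 eV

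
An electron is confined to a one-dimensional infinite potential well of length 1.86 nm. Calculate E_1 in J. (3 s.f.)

For an infinite well E_n = n²h²/(8m_eL²), so E_1 = h²/(8m_eL²) = (6.626×10^-34)²/(8·9.109×10^-31·(1.86×10^-9 m)²) = 1.741×10^-20 J.

E_1 = 1.74×10^-20 J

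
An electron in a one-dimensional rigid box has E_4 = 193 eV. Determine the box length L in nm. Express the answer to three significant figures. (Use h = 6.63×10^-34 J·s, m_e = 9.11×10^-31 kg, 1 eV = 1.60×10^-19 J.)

From E_n = n²h²/(8m_eL²), L = n·h/√(8m_eE_n).
E_4 = 193 eV = 3.088×10^-17 J, so L = 4·6.63×10^-34/√(8·9.11×10^-31·3.088×10^-17) = 1.77×10^-10 m = 0.177 nm.

L = 0.177 nm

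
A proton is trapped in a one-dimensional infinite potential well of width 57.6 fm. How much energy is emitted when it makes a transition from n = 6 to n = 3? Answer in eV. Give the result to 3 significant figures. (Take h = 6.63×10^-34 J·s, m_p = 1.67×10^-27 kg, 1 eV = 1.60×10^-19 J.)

|ΔE| = 1.67×10^6 eV

E_1 = h²/(8m_pL²) = 9.917×10^-15 J.
|ΔE| = |6² − 3²|·E_1 = 27·9.917×10^-15 J = 2.678×10^-13 J = 1.67×10^6 eV.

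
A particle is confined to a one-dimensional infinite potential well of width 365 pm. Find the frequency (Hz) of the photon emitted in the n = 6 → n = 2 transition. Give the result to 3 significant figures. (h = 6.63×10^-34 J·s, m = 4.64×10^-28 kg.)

E_1 = h²/(8mL²) = 8.889×10^-22 J and ΔE = (6² − 2²)E_1 = 2.844×10^-20 J.
f = ΔE/h = 2.844×10^-20/6.63×10^-34 = 4.29×10^13 Hz.

f = 4.29×10^13 Hz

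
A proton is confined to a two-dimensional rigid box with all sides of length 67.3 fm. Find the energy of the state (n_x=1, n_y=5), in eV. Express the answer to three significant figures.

For a 2D rectangular well E = (h²/8m_p)·Σ n_i²/L_i² = (6.626×10^-34)²/(8·1.673×10^-27) · [1²/(67.3 fm)² + 5²/(67.3 fm)²].
Evaluating gives E = 1.883×10^-13 J = 1.18×10^6 eV.

E = 1.18×10^6 eV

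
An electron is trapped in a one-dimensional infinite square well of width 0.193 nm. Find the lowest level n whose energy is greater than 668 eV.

n = 9

E_1 = h²/(8m_eL²) = 1.617×10^-18 J = 10.09 eV.
Need n² > 668/10.09 = 66.20, i.e. n > 8.136.
The smallest integer satisfying this is n = 9.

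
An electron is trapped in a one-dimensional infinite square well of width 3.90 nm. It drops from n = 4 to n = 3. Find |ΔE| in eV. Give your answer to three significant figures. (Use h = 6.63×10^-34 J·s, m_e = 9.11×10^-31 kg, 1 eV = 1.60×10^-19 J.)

|ΔE| = 0.173 eV

E_1 = h²/(8m_eL²) = 3.965×10^-21 J.
|ΔE| = |4² − 3²|·E_1 = 7·3.965×10^-21 J = 2.775×10^-20 J = 0.173 eV.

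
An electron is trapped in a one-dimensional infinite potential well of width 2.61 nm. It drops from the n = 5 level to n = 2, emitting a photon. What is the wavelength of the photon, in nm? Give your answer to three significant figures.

E_1 = h²/(8m_eL²) = 8.844×10^-21 J, so ΔE = (5² − 2²)E_1 = 1.857×10^-19 J.
λ = hc/ΔE = (6.626×10^-34·2.998×10^8)/1.857×10^-19 = 1.07×10^-6 m = 1.07×10^3 nm.

λ = 1.07×10^3 nm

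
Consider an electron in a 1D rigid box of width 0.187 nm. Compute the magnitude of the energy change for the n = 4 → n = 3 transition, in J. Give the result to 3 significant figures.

E_1 = h²/(8m_eL²) = 1.723×10^-18 J.
|ΔE| = |4² − 3²|·E_1 = 7·1.723×10^-18 J = 1.21×10^-17 J.

|ΔE| = 1.21×10^-17 J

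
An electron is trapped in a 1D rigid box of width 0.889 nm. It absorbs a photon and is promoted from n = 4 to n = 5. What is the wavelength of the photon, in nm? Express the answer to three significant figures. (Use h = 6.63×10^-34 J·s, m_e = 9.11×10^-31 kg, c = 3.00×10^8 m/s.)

E_1 = h²/(8m_eL²) = 7.632×10^-20 J, so ΔE = (5² − 4²)E_1 = 6.869×10^-19 J.
λ = hc/ΔE = (6.63×10^-34·3.00×10^8)/6.869×10^-19 = 2.90×10^-7 m = 290 nm.

λ = 290 nm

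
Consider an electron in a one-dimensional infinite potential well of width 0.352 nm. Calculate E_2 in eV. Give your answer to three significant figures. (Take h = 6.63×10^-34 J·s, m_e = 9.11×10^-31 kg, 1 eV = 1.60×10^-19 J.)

For an infinite well E_n = n²h²/(8m_eL²), so E_1 = h²/(8m_eL²) = (6.63×10^-34)²/(8·9.11×10^-31·(3.52×10^-10 m)²) = 4.868×10^-19 J.
Then E_2 = 2²·E_1 = 4·4.868×10^-19 J = 1.947×10^-18 J.
Converting, E_2 = 1.947×10^-18 J / (1.60×10^-19 J/eV) = 12.2 eV.

E_2 = 12.2 eV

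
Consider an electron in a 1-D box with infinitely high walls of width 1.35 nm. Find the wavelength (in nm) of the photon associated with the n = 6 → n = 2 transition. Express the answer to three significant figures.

E_1 = h²/(8m_eL²) = 3.306×10^-20 J, so ΔE = (6² − 2²)E_1 = 1.058×10^-18 J.
λ = hc/ΔE = (6.626×10^-34·2.998×10^8)/1.058×10^-18 = 1.88×10^-7 m = 188 nm.

λ = 188 nm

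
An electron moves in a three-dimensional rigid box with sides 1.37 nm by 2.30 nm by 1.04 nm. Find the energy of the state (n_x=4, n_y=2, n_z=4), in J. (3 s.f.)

For a 3D rectangular well E = (h²/8m_e)·Σ n_i²/L_i² = (6.626×10^-34)²/(8·9.109×10^-31) · [4²/(1.37 nm)² + 2²/(2.30 nm)² + 4²/(1.04 nm)²].
Evaluating gives E = 1.45×10^-18 J.

E = 1.45×10^-18 J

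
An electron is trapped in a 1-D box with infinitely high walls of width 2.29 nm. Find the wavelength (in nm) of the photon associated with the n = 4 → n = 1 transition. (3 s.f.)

λ = 1.15×10^3 nm

E_1 = h²/(8m_eL²) = 1.149×10^-20 J, so ΔE = (4² − 1²)E_1 = 1.724×10^-19 J.
λ = hc/ΔE = (6.626×10^-34·2.998×10^8)/1.724×10^-19 = 1.15×10^-6 m = 1.15×10^3 nm.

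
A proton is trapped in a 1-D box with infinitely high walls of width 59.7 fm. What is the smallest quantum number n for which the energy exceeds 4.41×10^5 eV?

E_1 = h²/(8m_pL²) = 9.204×10^-15 J = 5.745×10^4 eV.
Need n² > 4.41×10^5/5.745×10^4 = 7.676, i.e. n > 2.771.
The smallest integer satisfying this is n = 3.

n = 3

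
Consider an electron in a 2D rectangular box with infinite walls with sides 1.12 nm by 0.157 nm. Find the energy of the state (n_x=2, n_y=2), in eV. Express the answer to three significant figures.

For a 2D rectangular well E = (h²/8m_e)·Σ n_i²/L_i² = (6.626×10^-34)²/(8·9.109×10^-31) · [2²/(1.12 nm)² + 2²/(0.157 nm)²].
Evaluating gives E = 9.969×10^-18 J = 62.2 eV.

E = 62.2 eV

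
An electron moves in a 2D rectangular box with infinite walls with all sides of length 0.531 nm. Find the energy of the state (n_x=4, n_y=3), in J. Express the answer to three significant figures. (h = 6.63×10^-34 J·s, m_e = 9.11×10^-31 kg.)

For a 2D rectangular well E = (h²/8m_e)·Σ n_i²/L_i² = (6.63×10^-34)²/(8·9.11×10^-31) · [4²/(0.531 nm)² + 3²/(0.531 nm)²].
Evaluating gives E = 5.35×10^-18 J.

E = 5.35×10^-18 J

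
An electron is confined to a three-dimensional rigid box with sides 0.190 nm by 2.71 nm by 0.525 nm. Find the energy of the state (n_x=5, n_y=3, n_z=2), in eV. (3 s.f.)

For a 3D rectangular well E = (h²/8m_e)·Σ n_i²/L_i² = (6.626×10^-34)²/(8·9.109×10^-31) · [5²/(0.190 nm)² + 3²/(2.71 nm)² + 2²/(0.525 nm)²].
Evaluating gives E = 4.267×10^-17 J = 266 eV.

E = 266 eV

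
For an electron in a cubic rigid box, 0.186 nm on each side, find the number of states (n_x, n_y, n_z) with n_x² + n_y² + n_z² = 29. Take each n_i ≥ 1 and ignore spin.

The level has n_x² + n_y² + n_z² = 29. The ordered positive-integer solutions are (2, 3, 4), (2, 4, 3), (3, 2, 4), (3, 4, 2), (4, 2, 3), (4, 3, 2).
That gives 6 states.

degeneracy = 6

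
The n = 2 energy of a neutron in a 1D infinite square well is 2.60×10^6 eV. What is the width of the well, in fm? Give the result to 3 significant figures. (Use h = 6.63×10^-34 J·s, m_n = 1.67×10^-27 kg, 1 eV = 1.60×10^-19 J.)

L = 17.8 fm

From E_n = n²h²/(8m_nL²), L = n·h/√(8m_nE_n).
E_2 = 2.60×10^6 eV = 4.160×10^-13 J, so L = 2·6.63×10^-34/√(8·1.67×10^-27·4.160×10^-13) = 1.78×10^-14 m = 17.8 fm.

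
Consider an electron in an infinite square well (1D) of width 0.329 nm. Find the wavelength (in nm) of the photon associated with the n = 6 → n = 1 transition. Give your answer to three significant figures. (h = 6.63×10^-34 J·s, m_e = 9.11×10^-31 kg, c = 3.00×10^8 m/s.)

λ = 10.2 nm

E_1 = h²/(8m_eL²) = 5.572×10^-19 J, so ΔE = (6² − 1²)E_1 = 1.950×10^-17 J.
λ = hc/ΔE = (6.63×10^-34·3.00×10^8)/1.950×10^-17 = 1.02×10^-8 m = 10.2 nm.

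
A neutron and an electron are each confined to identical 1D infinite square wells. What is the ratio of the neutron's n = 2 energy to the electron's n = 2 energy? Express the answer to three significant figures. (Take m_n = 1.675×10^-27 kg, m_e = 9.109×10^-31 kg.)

5.44×10^-4

E_n ∝ 1/m at fixed n and L, so the ratio is m_e/m_n = 9.109×10^-31/1.675×10^-27 = 5.44×10^-4.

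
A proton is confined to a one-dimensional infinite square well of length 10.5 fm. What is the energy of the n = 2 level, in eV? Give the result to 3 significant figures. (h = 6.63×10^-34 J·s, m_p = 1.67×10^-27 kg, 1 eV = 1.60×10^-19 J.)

E_2 = 7.46×10^6 eV

For an infinite well E_n = n²h²/(8m_pL²), so E_1 = h²/(8m_pL²) = (6.63×10^-34)²/(8·1.67×10^-27·(1.05×10^-14 m)²) = 2.984×10^-13 J.
Then E_2 = 2²·E_1 = 4·2.984×10^-13 J = 1.194×10^-12 J.
Converting, E_2 = 1.194×10^-12 J / (1.60×10^-19 J/eV) = 7.46×10^6 eV.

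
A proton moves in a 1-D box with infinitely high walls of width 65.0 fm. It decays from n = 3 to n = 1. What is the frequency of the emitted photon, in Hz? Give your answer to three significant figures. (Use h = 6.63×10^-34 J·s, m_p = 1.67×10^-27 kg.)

E_1 = h²/(8m_pL²) = 7.787×10^-15 J and ΔE = (3² − 1²)E_1 = 6.230×10^-14 J.
f = ΔE/h = 6.230×10^-14/6.63×10^-34 = 9.40×10^19 Hz.

f = 9.40×10^19 Hz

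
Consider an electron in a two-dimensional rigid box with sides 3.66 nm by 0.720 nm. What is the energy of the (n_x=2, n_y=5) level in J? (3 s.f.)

For a 2D rectangular well E = (h²/8m_e)·Σ n_i²/L_i² = (6.626×10^-34)²/(8·9.109×10^-31) · [2²/(3.66 nm)² + 5²/(0.720 nm)²].
Evaluating gives E = 2.92×10^-18 J.

E = 2.92×10^-18 J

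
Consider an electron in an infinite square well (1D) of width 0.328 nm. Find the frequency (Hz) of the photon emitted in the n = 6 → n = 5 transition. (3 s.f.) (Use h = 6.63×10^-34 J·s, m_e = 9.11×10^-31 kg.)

E_1 = h²/(8m_eL²) = 5.606×10^-19 J and ΔE = (6² − 5²)E_1 = 6.167×10^-18 J.
f = ΔE/h = 6.167×10^-18/6.63×10^-34 = 9.30×10^15 Hz.

f = 9.30×10^15 Hz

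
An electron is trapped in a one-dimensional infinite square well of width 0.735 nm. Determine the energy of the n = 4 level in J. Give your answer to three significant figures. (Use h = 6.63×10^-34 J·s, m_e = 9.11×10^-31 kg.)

For an infinite well E_n = n²h²/(8m_eL²), so E_1 = h²/(8m_eL²) = (6.63×10^-34)²/(8·9.11×10^-31·(7.35×10^-10 m)²) = 1.116×10^-19 J.
Then E_4 = 4²·E_1 = 16·1.116×10^-19 J = 1.79×10^-18 J.

E_4 = 1.79×10^-18 J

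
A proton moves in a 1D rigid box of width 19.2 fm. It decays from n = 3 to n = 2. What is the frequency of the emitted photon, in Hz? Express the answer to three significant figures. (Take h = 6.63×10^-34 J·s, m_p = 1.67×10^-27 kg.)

E_1 = h²/(8m_pL²) = 8.925×10^-14 J and ΔE = (3² − 2²)E_1 = 4.462×10^-13 J.
f = ΔE/h = 4.462×10^-13/6.63×10^-34 = 6.73×10^20 Hz.

f = 6.73×10^20 Hz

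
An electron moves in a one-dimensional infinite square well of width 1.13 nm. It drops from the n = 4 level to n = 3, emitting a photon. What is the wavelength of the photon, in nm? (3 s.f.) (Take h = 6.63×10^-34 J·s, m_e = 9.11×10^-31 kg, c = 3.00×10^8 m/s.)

E_1 = h²/(8m_eL²) = 4.723×10^-20 J, so ΔE = (4² − 3²)E_1 = 3.306×10^-19 J.
λ = hc/ΔE = (6.63×10^-34·3.00×10^8)/3.306×10^-19 = 6.02×10^-7 m = 602 nm.

λ = 602 nm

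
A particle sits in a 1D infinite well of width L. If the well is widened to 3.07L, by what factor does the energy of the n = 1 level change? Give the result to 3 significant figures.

0.106

E_n ∝ 1/L², so the energy scales by 1/3.07² = 0.106.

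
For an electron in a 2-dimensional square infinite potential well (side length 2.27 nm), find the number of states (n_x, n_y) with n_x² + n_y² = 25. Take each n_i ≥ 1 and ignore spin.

The level has n_x² + n_y² = 25. The ordered positive-integer solutions are (3, 4), (4, 3).
That gives 2 states.

degeneracy = 2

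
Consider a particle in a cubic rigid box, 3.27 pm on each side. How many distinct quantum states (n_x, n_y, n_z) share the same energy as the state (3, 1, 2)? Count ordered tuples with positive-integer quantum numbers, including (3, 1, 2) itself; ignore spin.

The level has n_x² + n_y² + n_z² = 14. The ordered positive-integer solutions are (1, 2, 3), (1, 3, 2), (2, 1, 3), (2, 3, 1), (3, 1, 2), (3, 2, 1).
That gives 6 states.

degeneracy = 6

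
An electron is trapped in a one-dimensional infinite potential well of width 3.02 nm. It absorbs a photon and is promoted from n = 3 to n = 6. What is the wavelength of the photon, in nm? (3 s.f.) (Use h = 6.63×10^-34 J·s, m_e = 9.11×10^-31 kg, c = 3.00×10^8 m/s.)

E_1 = h²/(8m_eL²) = 6.613×10^-21 J, so ΔE = (6² − 3²)E_1 = 1.786×10^-19 J.
λ = hc/ΔE = (6.63×10^-34·3.00×10^8)/1.786×10^-19 = 1.11×10^-6 m = 1.11×10^3 nm.

λ = 1.11×10^3 nm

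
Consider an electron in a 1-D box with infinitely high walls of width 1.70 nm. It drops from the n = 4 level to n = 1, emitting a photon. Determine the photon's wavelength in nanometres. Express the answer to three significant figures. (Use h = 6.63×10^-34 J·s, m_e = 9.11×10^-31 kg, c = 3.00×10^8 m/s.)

λ = 635 nm

E_1 = h²/(8m_eL²) = 2.087×10^-20 J, so ΔE = (4² − 1²)E_1 = 3.131×10^-19 J.
λ = hc/ΔE = (6.63×10^-34·3.00×10^8)/3.131×10^-19 = 6.35×10^-7 m = 635 nm.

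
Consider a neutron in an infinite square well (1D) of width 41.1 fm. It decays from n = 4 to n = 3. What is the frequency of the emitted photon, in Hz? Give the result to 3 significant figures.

f = 2.05×10^20 Hz

E_1 = h²/(8m_nL²) = 1.940×10^-14 J and ΔE = (4² − 3²)E_1 = 1.358×10^-13 J.
f = ΔE/h = 1.358×10^-13/6.626×10^-34 = 2.05×10^20 Hz.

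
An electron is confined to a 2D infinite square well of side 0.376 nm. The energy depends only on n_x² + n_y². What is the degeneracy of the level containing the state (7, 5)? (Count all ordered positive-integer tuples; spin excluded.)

The level has n_x² + n_y² = 74. The ordered positive-integer solutions are (5, 7), (7, 5).
That gives 2 states.

degeneracy = 2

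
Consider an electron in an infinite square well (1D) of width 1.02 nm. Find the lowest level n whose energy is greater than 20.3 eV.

E_1 = h²/(8m_eL²) = 5.791×10^-20 J = 0.3615 eV.
Need n² > 20.3/0.3615 = 56.15, i.e. n > 7.493.
The smallest integer satisfying this is n = 8.

n = 8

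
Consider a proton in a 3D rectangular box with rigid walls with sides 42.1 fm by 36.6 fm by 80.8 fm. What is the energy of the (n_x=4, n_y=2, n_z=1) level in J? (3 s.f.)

For a 3D rectangular well E = (h²/8m_p)·Σ n_i²/L_i² = (6.626×10^-34)²/(8·1.673×10^-27) · [4²/(42.1 fm)² + 2²/(36.6 fm)² + 1²/(80.8 fm)²].
Evaluating gives E = 3.99×10^-13 J.

E = 3.99×10^-13 J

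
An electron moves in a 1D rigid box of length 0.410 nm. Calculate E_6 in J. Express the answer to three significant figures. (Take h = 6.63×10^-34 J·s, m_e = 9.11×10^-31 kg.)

E_6 = 1.29×10^-17 J

For an infinite well E_n = n²h²/(8m_eL²), so E_1 = h²/(8m_eL²) = (6.63×10^-34)²/(8·9.11×10^-31·(4.10×10^-10 m)²) = 3.588×10^-19 J.
Then E_6 = 6²·E_1 = 36·3.588×10^-19 J = 1.29×10^-17 J.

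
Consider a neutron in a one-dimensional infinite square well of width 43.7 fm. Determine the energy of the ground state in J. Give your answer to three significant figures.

E_1 = 1.72×10^-14 J

For an infinite well E_n = n²h²/(8m_nL²), so E_1 = h²/(8m_nL²) = (6.626×10^-34)²/(8·1.675×10^-27·(4.37×10^-14 m)²) = 1.716×10^-14 J.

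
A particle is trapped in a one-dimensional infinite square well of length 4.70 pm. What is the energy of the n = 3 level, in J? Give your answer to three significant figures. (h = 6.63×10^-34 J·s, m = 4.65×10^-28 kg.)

E_3 = 4.81×10^-17 J

For an infinite well E_n = n²h²/(8mL²), so E_1 = h²/(8mL²) = (6.63×10^-34)²/(8·4.65×10^-28·(4.70×10^-12 m)²) = 5.349×10^-18 J.
Then E_3 = 3²·E_1 = 9·5.349×10^-18 J = 4.81×10^-17 J.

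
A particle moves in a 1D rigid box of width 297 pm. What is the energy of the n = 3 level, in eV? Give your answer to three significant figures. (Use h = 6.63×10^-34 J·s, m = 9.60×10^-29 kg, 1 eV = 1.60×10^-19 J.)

E_3 = 0.365 eV

For an infinite well E_n = n²h²/(8mL²), so E_1 = h²/(8mL²) = (6.63×10^-34)²/(8·9.60×10^-29·(2.97×10^-10 m)²) = 6.489×10^-21 J.
Then E_3 = 3²·E_1 = 9·6.489×10^-21 J = 5.840×10^-20 J.
Converting, E_3 = 5.840×10^-20 J / (1.60×10^-19 J/eV) = 0.365 eV.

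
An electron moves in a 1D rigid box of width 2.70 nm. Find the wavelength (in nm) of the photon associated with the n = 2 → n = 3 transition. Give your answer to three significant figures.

λ = 4.81×10^3 nm

E_1 = h²/(8m_eL²) = 8.264×10^-21 J, so ΔE = (3² − 2²)E_1 = 4.132×10^-20 J.
λ = hc/ΔE = (6.626×10^-34·2.998×10^8)/4.132×10^-20 = 4.81×10^-6 m = 4.81×10^3 nm.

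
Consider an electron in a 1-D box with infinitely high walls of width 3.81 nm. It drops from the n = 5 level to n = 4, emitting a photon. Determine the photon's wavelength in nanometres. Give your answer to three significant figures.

λ = 5.32×10^3 nm

E_1 = h²/(8m_eL²) = 4.150×10^-21 J, so ΔE = (5² − 4²)E_1 = 3.735×10^-20 J.
λ = hc/ΔE = (6.626×10^-34·2.998×10^8)/3.735×10^-20 = 5.32×10^-6 m = 5.32×10^3 nm.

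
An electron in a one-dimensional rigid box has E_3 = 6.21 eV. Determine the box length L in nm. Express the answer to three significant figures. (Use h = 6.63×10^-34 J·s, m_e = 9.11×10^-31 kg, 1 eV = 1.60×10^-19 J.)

L = 0.739 nm

From E_n = n²h²/(8m_eL²), L = n·h/√(8m_eE_n).
E_3 = 6.21 eV = 9.936×10^-19 J, so L = 3·6.63×10^-34/√(8·9.11×10^-31·9.936×10^-19) = 7.39×10^-10 m = 0.739 nm.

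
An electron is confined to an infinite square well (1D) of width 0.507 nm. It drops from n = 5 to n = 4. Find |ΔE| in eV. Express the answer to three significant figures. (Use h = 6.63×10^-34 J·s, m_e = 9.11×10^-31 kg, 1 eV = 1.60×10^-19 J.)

E_1 = h²/(8m_eL²) = 2.346×10^-19 J.
|ΔE| = |5² − 4²|·E_1 = 9·2.346×10^-19 J = 2.111×10^-18 J = 13.2 eV.

|ΔE| = 13.2 eV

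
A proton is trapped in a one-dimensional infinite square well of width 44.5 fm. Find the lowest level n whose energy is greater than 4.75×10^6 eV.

E_1 = h²/(8m_pL²) = 1.657×10^-14 J = 1.034×10^5 eV.
Need n² > 4.75×10^6/1.034×10^5 = 45.94, i.e. n > 6.778.
The smallest integer satisfying this is n = 7.

n = 7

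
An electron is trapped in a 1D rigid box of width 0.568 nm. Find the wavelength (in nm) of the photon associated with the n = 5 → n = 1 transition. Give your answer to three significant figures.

λ = 44.3 nm

E_1 = h²/(8m_eL²) = 1.867×10^-19 J, so ΔE = (5² − 1²)E_1 = 4.481×10^-18 J.
λ = hc/ΔE = (6.626×10^-34·2.998×10^8)/4.481×10^-18 = 4.43×10^-8 m = 44.3 nm.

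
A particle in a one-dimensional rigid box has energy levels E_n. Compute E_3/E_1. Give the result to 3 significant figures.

E_n ∝ n², so E_3/E_1 = 3²/1² = 9/1 = 9.00.

9.00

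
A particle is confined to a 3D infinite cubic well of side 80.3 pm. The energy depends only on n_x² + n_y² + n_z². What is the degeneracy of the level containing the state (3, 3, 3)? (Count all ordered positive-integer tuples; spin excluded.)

The level has n_x² + n_y² + n_z² = 27. The ordered positive-integer solutions are (1, 1, 5), (1, 5, 1), (3, 3, 3), (5, 1, 1).
That gives 4 states.

degeneracy = 4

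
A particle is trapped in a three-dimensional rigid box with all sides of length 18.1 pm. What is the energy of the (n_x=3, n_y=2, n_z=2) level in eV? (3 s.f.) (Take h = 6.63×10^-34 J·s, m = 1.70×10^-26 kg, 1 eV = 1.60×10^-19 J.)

For a 3D rectangular well E = (h²/8m)·Σ n_i²/L_i² = (6.63×10^-34)²/(8·1.70×10^-26) · [3²/(18.1 pm)² + 2²/(18.1 pm)² + 2²/(18.1 pm)²].
Evaluating gives E = 1.677×10^-19 J = 1.05 eV.

E = 1.05 eV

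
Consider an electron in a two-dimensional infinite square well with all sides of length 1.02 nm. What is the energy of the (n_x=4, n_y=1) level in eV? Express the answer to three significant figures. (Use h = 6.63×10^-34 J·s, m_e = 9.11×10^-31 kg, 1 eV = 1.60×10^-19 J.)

For a 2D rectangular well E = (h²/8m_e)·Σ n_i²/L_i² = (6.63×10^-34)²/(8·9.11×10^-31) · [4²/(1.02 nm)² + 1²/(1.02 nm)²].
Evaluating gives E = 9.855×10^-19 J = 6.16 eV.

E = 6.16 eV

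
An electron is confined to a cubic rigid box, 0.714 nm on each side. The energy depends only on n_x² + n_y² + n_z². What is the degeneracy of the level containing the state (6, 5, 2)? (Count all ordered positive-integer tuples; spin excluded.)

The level has n_x² + n_y² + n_z² = 65. The ordered positive-integer solutions are (2, 5, 6), (2, 6, 5), (5, 2, 6), (5, 6, 2), (6, 2, 5), (6, 5, 2).
That gives 6 states.

degeneracy = 6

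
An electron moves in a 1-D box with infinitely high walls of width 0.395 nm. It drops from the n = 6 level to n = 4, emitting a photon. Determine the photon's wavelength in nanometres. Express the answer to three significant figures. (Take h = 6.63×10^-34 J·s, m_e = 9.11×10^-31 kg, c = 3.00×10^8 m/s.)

E_1 = h²/(8m_eL²) = 3.866×10^-19 J, so ΔE = (6² − 4²)E_1 = 7.732×10^-18 J.
λ = hc/ΔE = (6.63×10^-34·3.00×10^8)/7.732×10^-18 = 2.57×10^-8 m = 25.7 nm.

λ = 25.7 nm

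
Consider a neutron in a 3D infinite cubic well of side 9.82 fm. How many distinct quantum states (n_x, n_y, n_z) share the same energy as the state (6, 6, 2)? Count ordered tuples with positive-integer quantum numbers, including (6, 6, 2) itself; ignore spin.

The level has n_x² + n_y² + n_z² = 76. The ordered positive-integer solutions are (2, 6, 6), (6, 2, 6), (6, 6, 2).
That gives 3 states.

degeneracy = 3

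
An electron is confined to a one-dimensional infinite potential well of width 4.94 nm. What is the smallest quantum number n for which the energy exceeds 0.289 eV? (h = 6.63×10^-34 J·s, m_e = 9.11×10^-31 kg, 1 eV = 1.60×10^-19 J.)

E_1 = h²/(8m_eL²) = 2.472×10^-21 J = 0.01545 eV.
Need n² > 0.289/0.01545 = 18.71, i.e. n > 4.326.
The smallest integer satisfying this is n = 5.

n = 5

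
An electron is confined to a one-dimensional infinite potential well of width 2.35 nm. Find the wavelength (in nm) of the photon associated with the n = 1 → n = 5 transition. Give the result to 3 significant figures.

E_1 = h²/(8m_eL²) = 1.091×10^-20 J, so ΔE = (5² − 1²)E_1 = 2.618×10^-19 J.
λ = hc/ΔE = (6.626×10^-34·2.998×10^8)/2.618×10^-19 = 7.59×10^-7 m = 759 nm.

λ = 759 nm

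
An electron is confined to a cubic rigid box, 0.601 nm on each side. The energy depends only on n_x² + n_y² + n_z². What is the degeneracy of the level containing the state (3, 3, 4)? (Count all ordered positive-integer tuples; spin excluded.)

The level has n_x² + n_y² + n_z² = 34. The ordered positive-integer solutions are (3, 3, 4), (3, 4, 3), (4, 3, 3).
That gives 3 states.

degeneracy = 3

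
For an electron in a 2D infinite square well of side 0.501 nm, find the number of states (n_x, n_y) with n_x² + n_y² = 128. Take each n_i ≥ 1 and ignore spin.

degeneracy = 1

The level has n_x² + n_y² = 128. The ordered positive-integer solutions are (8, 8).
That gives 1 state.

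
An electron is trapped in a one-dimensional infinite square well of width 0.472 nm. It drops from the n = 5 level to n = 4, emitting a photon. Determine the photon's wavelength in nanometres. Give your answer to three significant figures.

λ = 81.6 nm

E_1 = h²/(8m_eL²) = 2.704×10^-19 J, so ΔE = (5² − 4²)E_1 = 2.434×10^-18 J.
λ = hc/ΔE = (6.626×10^-34·2.998×10^8)/2.434×10^-18 = 8.16×10^-8 m = 81.6 nm.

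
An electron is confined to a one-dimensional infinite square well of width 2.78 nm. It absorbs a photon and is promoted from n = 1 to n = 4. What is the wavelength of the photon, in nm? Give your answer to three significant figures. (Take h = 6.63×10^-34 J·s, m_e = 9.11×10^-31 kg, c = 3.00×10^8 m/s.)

λ = 1.70×10^3 nm

E_1 = h²/(8m_eL²) = 7.804×10^-21 J, so ΔE = (4² − 1²)E_1 = 1.171×10^-19 J.
λ = hc/ΔE = (6.63×10^-34·3.00×10^8)/1.171×10^-19 = 1.70×10^-6 m = 1.70×10^3 nm.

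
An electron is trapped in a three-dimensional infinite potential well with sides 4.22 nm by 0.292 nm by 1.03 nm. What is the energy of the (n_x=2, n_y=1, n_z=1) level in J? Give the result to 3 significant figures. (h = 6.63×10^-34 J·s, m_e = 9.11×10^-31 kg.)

E = 7.78×10^-19 J

For a 3D rectangular well E = (h²/8m_e)·Σ n_i²/L_i² = (6.63×10^-34)²/(8·9.11×10^-31) · [2²/(4.22 nm)² + 1²/(0.292 nm)² + 1²/(1.03 nm)²].
Evaluating gives E = 7.78×10^-19 J.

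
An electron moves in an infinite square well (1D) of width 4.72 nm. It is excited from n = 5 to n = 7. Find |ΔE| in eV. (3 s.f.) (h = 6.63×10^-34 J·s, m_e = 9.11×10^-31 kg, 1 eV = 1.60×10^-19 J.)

|ΔE| = 0.406 eV

E_1 = h²/(8m_eL²) = 2.707×10^-21 J.
|ΔE| = |5² − 7²|·E_1 = 24·2.707×10^-21 J = 6.497×10^-20 J = 0.406 eV.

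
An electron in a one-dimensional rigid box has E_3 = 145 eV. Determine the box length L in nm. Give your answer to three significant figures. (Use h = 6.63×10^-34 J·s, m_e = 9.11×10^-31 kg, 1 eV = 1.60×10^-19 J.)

From E_n = n²h²/(8m_eL²), L = n·h/√(8m_eE_n).
E_3 = 145 eV = 2.320×10^-17 J, so L = 3·6.63×10^-34/√(8·9.11×10^-31·2.320×10^-17) = 1.53×10^-10 m = 0.153 nm.

L = 0.153 nm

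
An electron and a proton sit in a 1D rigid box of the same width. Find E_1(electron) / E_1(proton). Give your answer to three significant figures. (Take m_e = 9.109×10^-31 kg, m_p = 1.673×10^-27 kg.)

E_n ∝ 1/m at fixed n and L, so the ratio is m_p/m_e = 1.673×10^-27/9.109×10^-31 = 1.84×10^3.

1.84×10^3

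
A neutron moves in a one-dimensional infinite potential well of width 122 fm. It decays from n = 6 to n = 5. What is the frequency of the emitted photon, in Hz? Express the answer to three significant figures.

E_1 = h²/(8m_nL²) = 2.201×10^-15 J and ΔE = (6² − 5²)E_1 = 2.421×10^-14 J.
f = ΔE/h = 2.421×10^-14/6.626×10^-34 = 3.65×10^19 Hz.

f = 3.65×10^19 Hz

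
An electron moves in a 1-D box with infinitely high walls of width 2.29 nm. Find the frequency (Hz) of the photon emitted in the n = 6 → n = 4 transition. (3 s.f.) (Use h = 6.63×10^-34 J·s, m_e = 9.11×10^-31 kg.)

E_1 = h²/(8m_eL²) = 1.150×10^-20 J and ΔE = (6² − 4²)E_1 = 2.300×10^-19 J.
f = ΔE/h = 2.300×10^-19/6.63×10^-34 = 3.47×10^14 Hz.

f = 3.47×10^14 Hz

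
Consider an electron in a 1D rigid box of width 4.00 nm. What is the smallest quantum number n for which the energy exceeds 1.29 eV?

n = 8

E_1 = h²/(8m_eL²) = 3.765×10^-21 J = 0.02350 eV.
Need n² > 1.29/0.02350 = 54.89, i.e. n > 7.409.
The smallest integer satisfying this is n = 8.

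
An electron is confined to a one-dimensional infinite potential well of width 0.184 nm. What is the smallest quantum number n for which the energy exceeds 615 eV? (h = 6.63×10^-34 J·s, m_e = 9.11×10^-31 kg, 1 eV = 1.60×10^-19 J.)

E_1 = h²/(8m_eL²) = 1.781×10^-18 J = 11.13 eV.
Need n² > 615/11.13 = 55.26, i.e. n > 7.434.
The smallest integer satisfying this is n = 8.

n = 8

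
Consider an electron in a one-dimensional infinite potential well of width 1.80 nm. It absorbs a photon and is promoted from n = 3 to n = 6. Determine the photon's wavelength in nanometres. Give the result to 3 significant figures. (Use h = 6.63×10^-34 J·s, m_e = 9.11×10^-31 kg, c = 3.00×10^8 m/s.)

λ = 396 nm

E_1 = h²/(8m_eL²) = 1.862×10^-20 J, so ΔE = (6² − 3²)E_1 = 5.027×10^-19 J.
λ = hc/ΔE = (6.63×10^-34·3.00×10^8)/5.027×10^-19 = 3.96×10^-7 m = 396 nm.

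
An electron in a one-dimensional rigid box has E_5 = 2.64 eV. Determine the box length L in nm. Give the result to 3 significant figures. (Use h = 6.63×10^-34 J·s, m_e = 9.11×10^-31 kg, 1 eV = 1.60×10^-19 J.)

From E_n = n²h²/(8m_eL²), L = n·h/√(8m_eE_n).
E_5 = 2.64 eV = 4.224×10^-19 J, so L = 5·6.63×10^-34/√(8·9.11×10^-31·4.224×10^-19) = 1.89×10^-9 m = 1.89 nm.

L = 1.89 nm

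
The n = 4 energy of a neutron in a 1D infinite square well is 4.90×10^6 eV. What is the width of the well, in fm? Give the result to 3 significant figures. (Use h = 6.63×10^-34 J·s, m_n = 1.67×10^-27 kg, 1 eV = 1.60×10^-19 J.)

L = 25.9 fm

From E_n = n²h²/(8m_nL²), L = n·h/√(8m_nE_n).
E_4 = 4.90×10^6 eV = 7.840×10^-13 J, so L = 4·6.63×10^-34/√(8·1.67×10^-27·7.840×10^-13) = 2.59×10^-14 m = 25.9 fm.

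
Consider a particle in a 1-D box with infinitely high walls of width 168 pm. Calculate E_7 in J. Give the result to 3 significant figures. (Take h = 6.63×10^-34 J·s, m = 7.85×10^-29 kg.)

For an infinite well E_n = n²h²/(8mL²), so E_1 = h²/(8mL²) = (6.63×10^-34)²/(8·7.85×10^-29·(1.68×10^-10 m)²) = 2.480×10^-20 J.
Then E_7 = 7²·E_1 = 49·2.480×10^-20 J = 1.22×10^-18 J.

E_7 = 1.22×10^-18 J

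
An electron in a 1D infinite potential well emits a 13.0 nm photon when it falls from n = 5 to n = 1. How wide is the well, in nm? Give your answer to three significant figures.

The photon carries ΔE = hc/λ = 6.626×10^-34·2.998×10^8/1.30×10^-8 m = 1.528×10^-17 J.
Since ΔE = (5² − 1²)E_1, E_1 = 6.367×10^-19 J, and L = h/√(8m_eE_1) = 3.08×10^-10 m = 0.308 nm.

L = 0.308 nm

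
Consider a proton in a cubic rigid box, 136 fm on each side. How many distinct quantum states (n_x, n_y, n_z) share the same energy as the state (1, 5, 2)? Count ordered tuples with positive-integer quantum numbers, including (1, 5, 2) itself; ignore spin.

degeneracy = 6

The level has n_x² + n_y² + n_z² = 30. The ordered positive-integer solutions are (1, 2, 5), (1, 5, 2), (2, 1, 5), (2, 5, 1), (5, 1, 2), (5, 2, 1).
That gives 6 states.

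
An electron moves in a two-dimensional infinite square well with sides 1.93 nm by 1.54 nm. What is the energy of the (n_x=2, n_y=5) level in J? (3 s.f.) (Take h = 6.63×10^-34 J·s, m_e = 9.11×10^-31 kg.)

E = 7.01×10^-19 J

For a 2D rectangular well E = (h²/8m_e)·Σ n_i²/L_i² = (6.63×10^-34)²/(8·9.11×10^-31) · [2²/(1.93 nm)² + 5²/(1.54 nm)²].
Evaluating gives E = 7.01×10^-19 J.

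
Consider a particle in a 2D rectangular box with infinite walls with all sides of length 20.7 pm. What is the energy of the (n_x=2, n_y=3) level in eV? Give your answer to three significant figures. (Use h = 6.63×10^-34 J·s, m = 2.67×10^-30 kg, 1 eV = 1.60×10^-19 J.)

For a 2D rectangular well E = (h²/8m)·Σ n_i²/L_i² = (6.63×10^-34)²/(8·2.67×10^-30) · [2²/(20.7 pm)² + 3²/(20.7 pm)²].
Evaluating gives E = 6.244×10^-16 J = 3.90×10^3 eV.

E = 3.90×10^3 eV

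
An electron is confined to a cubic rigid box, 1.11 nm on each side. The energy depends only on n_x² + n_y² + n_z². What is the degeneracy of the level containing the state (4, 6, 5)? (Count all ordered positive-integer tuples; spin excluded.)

degeneracy = 12

The level has n_x² + n_y² + n_z² = 77. The ordered positive-integer solutions are (2, 3, 8), (2, 8, 3), (3, 2, 8), (3, 8, 2), (4, 5, 6), (4, 6, 5), (5, 4, 6), (5, 6, 4), (6, 4, 5), (6, 5, 4), (8, 2, 3), (8, 3, 2).
That gives 12 states.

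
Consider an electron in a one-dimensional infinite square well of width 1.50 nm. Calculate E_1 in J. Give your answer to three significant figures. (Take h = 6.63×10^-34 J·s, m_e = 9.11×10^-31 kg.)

For an infinite well E_n = n²h²/(8m_eL²), so E_1 = h²/(8m_eL²) = (6.63×10^-34)²/(8·9.11×10^-31·(1.50×10^-9 m)²) = 2.681×10^-20 J.

E_1 = 2.68×10^-20 J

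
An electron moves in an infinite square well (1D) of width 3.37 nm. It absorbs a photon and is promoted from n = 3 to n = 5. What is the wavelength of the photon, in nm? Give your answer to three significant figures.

λ = 2.34×10^3 nm

E_1 = h²/(8m_eL²) = 5.305×10^-21 J, so ΔE = (5² − 3²)E_1 = 8.488×10^-20 J.
λ = hc/ΔE = (6.626×10^-34·2.998×10^8)/8.488×10^-20 = 2.34×10^-6 m = 2.34×10^3 nm.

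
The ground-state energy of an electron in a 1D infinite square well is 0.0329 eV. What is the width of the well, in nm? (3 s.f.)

L = 3.38 nm

From E_n = n²h²/(8m_eL²), L = n·h/√(8m_eE_n).
E_1 = 0.0329 eV = 5.271×10^-21 J, so L = 1·6.626×10^-34/√(8·9.109×10^-31·5.271×10^-21) = 3.38×10^-9 m = 3.38 nm.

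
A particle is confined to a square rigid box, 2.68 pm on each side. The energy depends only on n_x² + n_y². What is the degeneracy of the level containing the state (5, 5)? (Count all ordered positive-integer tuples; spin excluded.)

The level has n_x² + n_y² = 50. The ordered positive-integer solutions are (1, 7), (5, 5), (7, 1).
That gives 3 states.

degeneracy = 3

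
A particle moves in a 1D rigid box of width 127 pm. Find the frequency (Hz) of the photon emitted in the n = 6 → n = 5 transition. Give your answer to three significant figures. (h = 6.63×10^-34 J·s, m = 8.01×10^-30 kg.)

E_1 = h²/(8mL²) = 4.253×10^-19 J and ΔE = (6² − 5²)E_1 = 4.678×10^-18 J.
f = ΔE/h = 4.678×10^-18/6.63×10^-34 = 7.06×10^15 Hz.

f = 7.06×10^15 Hz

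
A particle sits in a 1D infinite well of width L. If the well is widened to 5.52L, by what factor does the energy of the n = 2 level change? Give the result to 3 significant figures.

E_n ∝ 1/L², so the energy scales by 1/5.52² = 0.0328.

0.0328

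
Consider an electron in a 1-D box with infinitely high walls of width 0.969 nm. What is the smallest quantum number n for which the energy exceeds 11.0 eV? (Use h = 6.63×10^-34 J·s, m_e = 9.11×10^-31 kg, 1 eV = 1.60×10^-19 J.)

n = 6

E_1 = h²/(8m_eL²) = 6.423×10^-20 J = 0.4014 eV.
Need n² > 11.0/0.4014 = 27.40, i.e. n > 5.235.
The smallest integer satisfying this is n = 6.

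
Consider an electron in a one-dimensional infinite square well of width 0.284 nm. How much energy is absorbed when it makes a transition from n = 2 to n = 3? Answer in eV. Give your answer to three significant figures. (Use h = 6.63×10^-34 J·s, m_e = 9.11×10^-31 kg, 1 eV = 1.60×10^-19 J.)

|ΔE| = 23.4 eV

E_1 = h²/(8m_eL²) = 7.478×10^-19 J.
|ΔE| = |2² − 3²|·E_1 = 5·7.478×10^-19 J = 3.739×10^-18 J = 23.4 eV.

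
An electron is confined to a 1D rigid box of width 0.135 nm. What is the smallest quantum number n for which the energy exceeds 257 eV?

E_1 = h²/(8m_eL²) = 3.306×10^-18 J = 20.64 eV.
Need n² > 257/20.64 = 12.45, i.e. n > 3.528.
The smallest integer satisfying this is n = 4.

n = 4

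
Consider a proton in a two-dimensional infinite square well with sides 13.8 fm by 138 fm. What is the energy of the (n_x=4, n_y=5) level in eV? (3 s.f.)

For a 2D rectangular well E = (h²/8m_p)·Σ n_i²/L_i² = (6.626×10^-34)²/(8·1.673×10^-27) · [4²/(13.8 fm)² + 5²/(138 fm)²].
Evaluating gives E = 2.799×10^-12 J = 1.75×10^7 eV.

E = 1.75×10^7 eV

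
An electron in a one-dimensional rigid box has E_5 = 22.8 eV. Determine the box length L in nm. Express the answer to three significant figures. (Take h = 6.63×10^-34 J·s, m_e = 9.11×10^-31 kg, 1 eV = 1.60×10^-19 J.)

From E_n = n²h²/(8m_eL²), L = n·h/√(8m_eE_n).
E_5 = 22.8 eV = 3.648×10^-18 J, so L = 5·6.63×10^-34/√(8·9.11×10^-31·3.648×10^-18) = 6.43×10^-10 m = 0.643 nm.

L = 0.643 nm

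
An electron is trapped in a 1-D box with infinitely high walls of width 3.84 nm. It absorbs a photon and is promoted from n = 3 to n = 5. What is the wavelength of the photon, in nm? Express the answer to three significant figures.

E_1 = h²/(8m_eL²) = 4.086×10^-21 J, so ΔE = (5² − 3²)E_1 = 6.538×10^-20 J.
λ = hc/ΔE = (6.626×10^-34·2.998×10^8)/6.538×10^-20 = 3.04×10^-6 m = 3.04×10^3 nm.

λ = 3.04×10^3 nm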